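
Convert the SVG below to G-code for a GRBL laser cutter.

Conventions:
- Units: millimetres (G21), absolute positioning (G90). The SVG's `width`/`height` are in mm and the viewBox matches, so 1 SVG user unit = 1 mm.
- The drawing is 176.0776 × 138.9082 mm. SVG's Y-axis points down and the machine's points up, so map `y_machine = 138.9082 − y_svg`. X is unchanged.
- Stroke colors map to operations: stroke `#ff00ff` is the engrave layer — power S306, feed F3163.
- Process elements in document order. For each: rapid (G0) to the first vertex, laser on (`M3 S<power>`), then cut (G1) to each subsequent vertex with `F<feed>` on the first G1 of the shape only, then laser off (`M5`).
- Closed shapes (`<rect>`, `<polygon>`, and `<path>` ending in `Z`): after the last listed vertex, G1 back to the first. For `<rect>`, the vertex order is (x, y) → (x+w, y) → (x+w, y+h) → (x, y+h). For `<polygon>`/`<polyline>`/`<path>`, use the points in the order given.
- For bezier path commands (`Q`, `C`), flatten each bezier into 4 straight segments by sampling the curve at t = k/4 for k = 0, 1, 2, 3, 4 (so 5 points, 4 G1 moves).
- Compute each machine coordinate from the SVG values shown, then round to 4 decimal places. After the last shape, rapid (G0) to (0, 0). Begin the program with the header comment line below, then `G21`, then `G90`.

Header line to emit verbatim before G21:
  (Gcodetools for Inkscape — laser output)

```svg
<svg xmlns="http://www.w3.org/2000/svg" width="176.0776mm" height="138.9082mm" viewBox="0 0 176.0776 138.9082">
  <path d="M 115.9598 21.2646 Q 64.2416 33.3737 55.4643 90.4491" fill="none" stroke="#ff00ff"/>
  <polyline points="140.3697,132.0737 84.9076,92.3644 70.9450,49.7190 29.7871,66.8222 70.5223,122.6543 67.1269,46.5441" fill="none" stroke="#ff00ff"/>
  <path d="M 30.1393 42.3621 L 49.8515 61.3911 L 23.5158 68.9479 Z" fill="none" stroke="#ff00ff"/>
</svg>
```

1 u = 1 mm; y_m = 138.9082 − y.

[1] `<path>` quadratic bezier, #ff00ff→engrave S306 F3163: (115.9598,117.6436) → (92.7845,108.7787) → (74.9768,94.2929) → (62.5368,74.1864) → (55.4643,48.4591)

[2] `<polyline>` open polyline, #ff00ff→engrave S306 F3163: (140.3697,6.8345) → (84.9076,46.5438) → (70.9450,89.1892) → (29.7871,72.0860) → (70.5223,16.2539) → (67.1269,92.3641)

[3] `<path>` regular polygon, #ff00ff→engrave S306 F3163: (30.1393,96.5461) → (49.8515,77.5171) → (23.5158,69.9603) → (30.1393,96.5461) (closed)

(Gcodetools for Inkscape — laser output)
G21
G90
G0 X115.9598 Y117.6436
M3 S306
G1 X92.7845 Y108.7787 F3163
G1 X74.9768 Y94.2929
G1 X62.5368 Y74.1864
G1 X55.4643 Y48.4591
M5
G0 X140.3697 Y6.8345
M3 S306
G1 X84.9076 Y46.5438 F3163
G1 X70.9450 Y89.1892
G1 X29.7871 Y72.0860
G1 X70.5223 Y16.2539
G1 X67.1269 Y92.3641
M5
G0 X30.1393 Y96.5461
M3 S306
G1 X49.8515 Y77.5171 F3163
G1 X23.5158 Y69.9603
G1 X30.1393 Y96.5461
M5
G0 X0.0000 Y0.0000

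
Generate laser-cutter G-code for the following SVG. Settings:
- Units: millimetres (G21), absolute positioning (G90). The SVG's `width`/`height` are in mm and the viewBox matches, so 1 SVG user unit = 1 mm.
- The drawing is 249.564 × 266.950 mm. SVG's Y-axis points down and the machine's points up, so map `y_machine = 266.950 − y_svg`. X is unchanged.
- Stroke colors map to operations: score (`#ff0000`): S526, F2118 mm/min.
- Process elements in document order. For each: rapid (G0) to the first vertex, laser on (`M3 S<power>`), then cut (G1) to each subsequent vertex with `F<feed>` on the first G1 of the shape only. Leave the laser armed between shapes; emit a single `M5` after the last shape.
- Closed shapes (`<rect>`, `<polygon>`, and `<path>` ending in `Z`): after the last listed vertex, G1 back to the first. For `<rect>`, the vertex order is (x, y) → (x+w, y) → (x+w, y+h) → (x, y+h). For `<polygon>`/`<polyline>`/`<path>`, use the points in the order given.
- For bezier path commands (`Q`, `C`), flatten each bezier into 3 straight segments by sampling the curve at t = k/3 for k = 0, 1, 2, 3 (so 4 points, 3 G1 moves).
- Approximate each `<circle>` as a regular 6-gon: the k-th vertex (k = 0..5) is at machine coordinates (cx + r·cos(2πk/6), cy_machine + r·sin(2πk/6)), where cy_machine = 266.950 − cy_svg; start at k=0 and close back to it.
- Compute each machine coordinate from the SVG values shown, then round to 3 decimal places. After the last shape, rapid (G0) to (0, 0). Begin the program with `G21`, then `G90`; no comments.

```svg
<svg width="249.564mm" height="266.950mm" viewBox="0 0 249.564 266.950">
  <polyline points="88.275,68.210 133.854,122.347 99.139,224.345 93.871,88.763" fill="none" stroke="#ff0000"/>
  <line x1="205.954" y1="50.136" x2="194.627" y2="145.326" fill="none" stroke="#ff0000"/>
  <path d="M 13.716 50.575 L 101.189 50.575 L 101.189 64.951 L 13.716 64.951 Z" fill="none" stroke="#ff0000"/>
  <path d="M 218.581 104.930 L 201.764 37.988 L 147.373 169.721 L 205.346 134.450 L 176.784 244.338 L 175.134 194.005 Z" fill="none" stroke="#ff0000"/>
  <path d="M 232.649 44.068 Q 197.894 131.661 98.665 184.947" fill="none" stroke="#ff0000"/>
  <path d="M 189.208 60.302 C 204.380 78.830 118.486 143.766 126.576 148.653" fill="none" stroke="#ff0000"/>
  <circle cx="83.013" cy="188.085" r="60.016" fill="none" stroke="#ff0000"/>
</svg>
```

G21
G90
G0 X88.275 Y198.740
M3 S526
G1 X133.854 Y144.603 F2118
G1 X99.139 Y42.605
G1 X93.871 Y178.187
G0 X205.954 Y216.814
M3 S526
G1 X194.627 Y121.624 F2118
G0 X13.716 Y216.375
M3 S526
G1 X101.189 Y216.375 F2118
G1 X101.189 Y201.999
G1 X13.716 Y201.999
G1 X13.716 Y216.375
G0 X218.581 Y162.020
M3 S526
G1 X201.764 Y228.962 F2118
G1 X147.373 Y97.229
G1 X205.346 Y132.500
G1 X176.784 Y22.612
G1 X175.134 Y72.945
G1 X218.581 Y162.020
G0 X232.649 Y222.882
M3 S526
G1 X202.315 Y168.299 F2118
G1 X157.654 Y121.339
G1 X98.665 Y82.003
G0 X189.208 Y206.648
M3 S526
G1 X177.915 Y176.594 F2118
G1 X142.590 Y139.257
G1 X126.576 Y118.297
G0 X143.029 Y78.865
M3 S526
G1 X113.021 Y130.840 F2118
G1 X53.005 Y130.840
G1 X22.997 Y78.865
G1 X53.005 Y26.890
G1 X113.021 Y26.890
G1 X143.029 Y78.865
M5
G0 X0.000 Y0.000

viewBox `0 0 249.564 266.950` with mm width/height → 1 unit = 1 mm. Flip: y_m = 266.950 − y_svg.

**Shape 1** — `<polyline>` open polyline, stroke `#ff0000` → score (S526, F2118). Machine vertices: (88.275,198.740) → (133.854,144.603) → (99.139,42.605) → (93.871,178.187). Open path.

**Shape 2** — `<line>` line segment, stroke `#ff0000` → score (S526, F2118). Machine vertices: (205.954,216.814) → (194.627,121.624). Open path.

**Shape 3** — `<path>` rectangle, stroke `#ff0000` → score (S526, F2118). Machine vertices: (13.716,216.375) → (101.189,216.375) → (101.189,201.999) → (13.716,201.999) → (13.716,216.375). Closed: final G1 returns to the first vertex.

**Shape 4** — `<path>` closed polygon, stroke `#ff0000` → score (S526, F2118). Machine vertices: (218.581,162.020) → (201.764,228.962) → (147.373,97.229) → (205.346,132.500) → (176.784,22.612) → (175.134,72.945) → (218.581,162.020). Closed: final G1 returns to the first vertex.

**Shape 5** — `<path>` quadratic bezier, stroke `#ff0000` → score (S526, F2118). Control points (SVG): P0=(232.649,44.068), P1=(197.894,131.661), P2=(98.665,184.947); sampled at t=k/3. Machine vertices: (232.649,222.882) → (202.315,168.299) → (157.654,121.339) → (98.665,82.003). Open path.

**Shape 6** — `<path>` cubic bezier, stroke `#ff0000` → score (S526, F2118). Control points (SVG): P0=(189.208,60.302), P1=(204.380,78.830), P2=(118.486,143.766), P3=(126.576,148.653); sampled at t=k/3. Machine vertices: (189.208,206.648) → (177.915,176.594) → (142.590,139.257) → (126.576,118.297). Open path.

**Shape 7** — `<circle>` circle, stroke `#ff0000` → score (S526, F2118). Machine vertices: (143.029,78.865) → (113.021,130.840) → (53.005,130.840) → (22.997,78.865) → (53.005,26.890) → (113.021,26.890) → (143.029,78.865). Closed: final G1 returns to the first vertex.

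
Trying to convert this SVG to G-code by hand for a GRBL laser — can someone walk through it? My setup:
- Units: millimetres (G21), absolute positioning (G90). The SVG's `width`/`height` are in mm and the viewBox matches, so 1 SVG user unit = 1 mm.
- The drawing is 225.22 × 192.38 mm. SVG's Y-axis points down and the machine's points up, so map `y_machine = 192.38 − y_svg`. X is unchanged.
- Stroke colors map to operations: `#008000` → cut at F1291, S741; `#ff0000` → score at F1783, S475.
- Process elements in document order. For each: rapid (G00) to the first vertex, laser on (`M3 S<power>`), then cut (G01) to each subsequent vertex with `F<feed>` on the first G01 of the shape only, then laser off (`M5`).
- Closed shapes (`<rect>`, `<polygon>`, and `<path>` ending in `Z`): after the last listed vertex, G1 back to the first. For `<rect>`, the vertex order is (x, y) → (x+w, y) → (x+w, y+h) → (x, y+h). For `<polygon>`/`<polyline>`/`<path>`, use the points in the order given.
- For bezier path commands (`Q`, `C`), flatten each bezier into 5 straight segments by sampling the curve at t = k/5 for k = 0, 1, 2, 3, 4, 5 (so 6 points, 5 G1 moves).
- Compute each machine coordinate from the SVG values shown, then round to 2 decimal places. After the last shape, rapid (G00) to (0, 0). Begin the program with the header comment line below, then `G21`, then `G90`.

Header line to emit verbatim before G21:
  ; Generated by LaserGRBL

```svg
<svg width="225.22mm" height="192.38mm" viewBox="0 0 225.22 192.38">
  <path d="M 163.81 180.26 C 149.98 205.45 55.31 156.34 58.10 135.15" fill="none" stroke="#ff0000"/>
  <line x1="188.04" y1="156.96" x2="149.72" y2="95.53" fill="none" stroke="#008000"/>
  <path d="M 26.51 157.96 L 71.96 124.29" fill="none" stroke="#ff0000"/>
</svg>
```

; Generated by LaserGRBL
G21
G90
G00 X163.81 Y12.12
M3 S475
G01 X147.24 Y5.10 F1783
G01 X119.82 Y11.01
G01 X90.12 Y24.94
G01 X66.69 Y41.98
G01 X58.10 Y57.23
M5
G00 X188.04 Y35.42
M3 S741
G01 X149.72 Y96.85 F1291
M5
G00 X26.51 Y34.42
M3 S475
G01 X71.96 Y68.09 F1783
M5
G00 X0.00 Y0.00

1 u = 1 mm; y_m = 192.38 − y.

[1] `<path>` cubic bezier, #ff0000→score S475 F1783: (163.81,12.12) → (147.24,5.10) → (119.82,11.01) → (90.12,24.94) → (66.69,41.98) → (58.10,57.23)

[2] `<line>` line segment, #008000→cut S741 F1291: (188.04,35.42) → (149.72,96.85)

[3] `<path>` line segment, #ff0000→score S475 F1783: (26.51,34.42) → (71.96,68.09)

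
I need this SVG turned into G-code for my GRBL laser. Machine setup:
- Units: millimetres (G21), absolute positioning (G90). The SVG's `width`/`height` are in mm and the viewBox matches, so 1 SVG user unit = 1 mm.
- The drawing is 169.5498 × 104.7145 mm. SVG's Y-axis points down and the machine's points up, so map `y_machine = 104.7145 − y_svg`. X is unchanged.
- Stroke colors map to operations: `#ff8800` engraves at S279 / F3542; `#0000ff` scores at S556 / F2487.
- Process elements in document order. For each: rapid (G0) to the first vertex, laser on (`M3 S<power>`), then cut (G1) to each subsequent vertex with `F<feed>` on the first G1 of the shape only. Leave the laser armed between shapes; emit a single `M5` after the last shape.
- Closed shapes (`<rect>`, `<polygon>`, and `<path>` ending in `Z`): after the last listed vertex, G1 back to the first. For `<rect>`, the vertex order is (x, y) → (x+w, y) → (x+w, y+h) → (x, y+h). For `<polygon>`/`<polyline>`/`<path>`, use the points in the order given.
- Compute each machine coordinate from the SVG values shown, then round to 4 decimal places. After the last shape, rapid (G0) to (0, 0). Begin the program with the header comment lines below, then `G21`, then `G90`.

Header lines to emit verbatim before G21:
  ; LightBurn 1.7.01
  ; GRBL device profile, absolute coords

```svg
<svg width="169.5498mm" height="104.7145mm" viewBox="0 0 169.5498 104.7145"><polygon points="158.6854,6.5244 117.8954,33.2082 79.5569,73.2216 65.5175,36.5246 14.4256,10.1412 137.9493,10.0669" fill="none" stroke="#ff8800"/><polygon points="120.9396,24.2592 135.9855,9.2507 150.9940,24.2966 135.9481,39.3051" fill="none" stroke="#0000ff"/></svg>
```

; LightBurn 1.7.01
; GRBL device profile, absolute coords
G21
G90
G0 X158.6854 Y98.1901
M3 S279
G1 X117.8954 Y71.5063 F3542
G1 X79.5569 Y31.4929
G1 X65.5175 Y68.1899
G1 X14.4256 Y94.5733
G1 X137.9493 Y94.6476
G1 X158.6854 Y98.1901
G0 X120.9396 Y80.4553
M3 S556
G1 X135.9855 Y95.4638 F2487
G1 X150.9940 Y80.4179
G1 X135.9481 Y65.4094
G1 X120.9396 Y80.4553
M5
G0 X0.0000 Y0.0000

1 u = 1 mm; y_m = 104.7145 − y.

[1] `<polygon>` closed polygon, #ff8800→engrave S279 F3542: (158.6854,98.1901) → (117.8954,71.5063) → (79.5569,31.4929) → (65.5175,68.1899) → (14.4256,94.5733) → (137.9493,94.6476) → (158.6854,98.1901) (closed)

[2] `<polygon>` regular polygon, #0000ff→score S556 F2487: (120.9396,80.4553) → (135.9855,95.4638) → (150.9940,80.4179) → (135.9481,65.4094) → (120.9396,80.4553) (closed)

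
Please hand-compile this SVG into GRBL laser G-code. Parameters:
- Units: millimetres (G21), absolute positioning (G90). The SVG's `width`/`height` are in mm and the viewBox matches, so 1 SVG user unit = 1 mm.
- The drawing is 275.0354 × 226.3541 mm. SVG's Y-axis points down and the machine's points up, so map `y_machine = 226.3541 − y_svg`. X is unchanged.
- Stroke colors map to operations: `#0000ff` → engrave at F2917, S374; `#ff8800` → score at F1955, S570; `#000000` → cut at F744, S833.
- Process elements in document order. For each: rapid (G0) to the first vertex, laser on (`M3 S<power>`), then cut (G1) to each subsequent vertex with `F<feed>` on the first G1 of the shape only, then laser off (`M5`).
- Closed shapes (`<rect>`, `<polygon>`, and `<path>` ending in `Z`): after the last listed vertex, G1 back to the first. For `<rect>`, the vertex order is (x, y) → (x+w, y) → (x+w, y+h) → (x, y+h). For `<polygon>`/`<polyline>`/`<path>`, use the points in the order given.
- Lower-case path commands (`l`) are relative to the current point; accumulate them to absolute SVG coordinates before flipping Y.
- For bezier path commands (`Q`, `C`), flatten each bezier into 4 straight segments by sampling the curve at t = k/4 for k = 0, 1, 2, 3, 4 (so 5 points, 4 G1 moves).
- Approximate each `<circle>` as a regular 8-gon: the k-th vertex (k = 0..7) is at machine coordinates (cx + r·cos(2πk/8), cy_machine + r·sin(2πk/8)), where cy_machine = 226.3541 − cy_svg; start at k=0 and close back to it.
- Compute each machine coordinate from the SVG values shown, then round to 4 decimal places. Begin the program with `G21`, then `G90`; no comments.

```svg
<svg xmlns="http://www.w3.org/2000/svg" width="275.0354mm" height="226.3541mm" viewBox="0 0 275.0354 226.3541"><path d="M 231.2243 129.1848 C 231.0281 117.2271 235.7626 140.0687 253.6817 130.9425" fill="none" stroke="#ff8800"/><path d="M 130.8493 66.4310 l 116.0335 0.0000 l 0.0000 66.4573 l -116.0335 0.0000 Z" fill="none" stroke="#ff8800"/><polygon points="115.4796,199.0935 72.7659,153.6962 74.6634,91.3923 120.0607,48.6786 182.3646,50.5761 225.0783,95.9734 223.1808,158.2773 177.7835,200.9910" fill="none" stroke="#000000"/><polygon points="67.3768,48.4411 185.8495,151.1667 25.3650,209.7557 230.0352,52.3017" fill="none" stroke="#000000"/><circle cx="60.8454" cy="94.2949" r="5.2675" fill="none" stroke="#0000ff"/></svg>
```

Since the viewBox matches the mm dimensions, user units are millimetres directly. The only transform is the Y-flip y_m = 226.3541 − y_svg.

Shape 1 is a cubic bezier drawn with `<path>`. Its stroke #ff8800 means score at S570, F1955. After flipping Y the toolpath is (231.2243,97.1693) → (232.1306,100.6559) → (235.6598,97.3523) → (242.5855,93.5177) → (253.6817,95.4116).

Shape 2 is a rectangle drawn with `<path>`. Its stroke #ff8800 means score at S570, F1955. After flipping Y the toolpath is (130.8493,159.9231) → (246.8828,159.9231) → (246.8828,93.4658) → (130.8493,93.4658) → (130.8493,159.9231), returning to the start.

Shape 3 is a regular polygon drawn with `<polygon>`. Its stroke #000000 means cut at S833, F744. After flipping Y the toolpath is (115.4796,27.2606) → (72.7659,72.6579) → (74.6634,134.9618) → (120.0607,177.6755) → (182.3646,175.7780) → (225.0783,130.3807) → (223.1808,68.0768) → (177.7835,25.3631) → (115.4796,27.2606), returning to the start.

Shape 4 is a closed polygon drawn with `<polygon>`. Its stroke #000000 means cut at S833, F744. After flipping Y the toolpath is (67.3768,177.9130) → (185.8495,75.1874) → (25.3650,16.5984) → (230.0352,174.0524) → (67.3768,177.9130), returning to the start.

Shape 5 is a circle drawn with `<circle>`. Its stroke #0000ff means engrave at S374, F2917. After flipping Y the toolpath is (66.1129,132.0592) → (64.5701,135.7839) → (60.8454,137.3267) → (57.1207,135.7839) → (55.5779,132.0592) → (57.1207,128.3345) → (60.8454,126.7917) → (64.5701,128.3345) → (66.1129,132.0592), returning to the start.

G21
G90
G0 X231.2243 Y97.1693
M3 S570
G1 X232.1306 Y100.6559 F1955
G1 X235.6598 Y97.3523
G1 X242.5855 Y93.5177
G1 X253.6817 Y95.4116
M5
G0 X130.8493 Y159.9231
M3 S570
G1 X246.8828 Y159.9231 F1955
G1 X246.8828 Y93.4658
G1 X130.8493 Y93.4658
G1 X130.8493 Y159.9231
M5
G0 X115.4796 Y27.2606
M3 S833
G1 X72.7659 Y72.6579 F744
G1 X74.6634 Y134.9618
G1 X120.0607 Y177.6755
G1 X182.3646 Y175.7780
G1 X225.0783 Y130.3807
G1 X223.1808 Y68.0768
G1 X177.7835 Y25.3631
G1 X115.4796 Y27.2606
M5
G0 X67.3768 Y177.9130
M3 S833
G1 X185.8495 Y75.1874 F744
G1 X25.3650 Y16.5984
G1 X230.0352 Y174.0524
G1 X67.3768 Y177.9130
M5
G0 X66.1129 Y132.0592
M3 S374
G1 X64.5701 Y135.7839 F2917
G1 X60.8454 Y137.3267
G1 X57.1207 Y135.7839
G1 X55.5779 Y132.0592
G1 X57.1207 Y128.3345
G1 X60.8454 Y126.7917
G1 X64.5701 Y128.3345
G1 X66.1129 Y132.0592
M5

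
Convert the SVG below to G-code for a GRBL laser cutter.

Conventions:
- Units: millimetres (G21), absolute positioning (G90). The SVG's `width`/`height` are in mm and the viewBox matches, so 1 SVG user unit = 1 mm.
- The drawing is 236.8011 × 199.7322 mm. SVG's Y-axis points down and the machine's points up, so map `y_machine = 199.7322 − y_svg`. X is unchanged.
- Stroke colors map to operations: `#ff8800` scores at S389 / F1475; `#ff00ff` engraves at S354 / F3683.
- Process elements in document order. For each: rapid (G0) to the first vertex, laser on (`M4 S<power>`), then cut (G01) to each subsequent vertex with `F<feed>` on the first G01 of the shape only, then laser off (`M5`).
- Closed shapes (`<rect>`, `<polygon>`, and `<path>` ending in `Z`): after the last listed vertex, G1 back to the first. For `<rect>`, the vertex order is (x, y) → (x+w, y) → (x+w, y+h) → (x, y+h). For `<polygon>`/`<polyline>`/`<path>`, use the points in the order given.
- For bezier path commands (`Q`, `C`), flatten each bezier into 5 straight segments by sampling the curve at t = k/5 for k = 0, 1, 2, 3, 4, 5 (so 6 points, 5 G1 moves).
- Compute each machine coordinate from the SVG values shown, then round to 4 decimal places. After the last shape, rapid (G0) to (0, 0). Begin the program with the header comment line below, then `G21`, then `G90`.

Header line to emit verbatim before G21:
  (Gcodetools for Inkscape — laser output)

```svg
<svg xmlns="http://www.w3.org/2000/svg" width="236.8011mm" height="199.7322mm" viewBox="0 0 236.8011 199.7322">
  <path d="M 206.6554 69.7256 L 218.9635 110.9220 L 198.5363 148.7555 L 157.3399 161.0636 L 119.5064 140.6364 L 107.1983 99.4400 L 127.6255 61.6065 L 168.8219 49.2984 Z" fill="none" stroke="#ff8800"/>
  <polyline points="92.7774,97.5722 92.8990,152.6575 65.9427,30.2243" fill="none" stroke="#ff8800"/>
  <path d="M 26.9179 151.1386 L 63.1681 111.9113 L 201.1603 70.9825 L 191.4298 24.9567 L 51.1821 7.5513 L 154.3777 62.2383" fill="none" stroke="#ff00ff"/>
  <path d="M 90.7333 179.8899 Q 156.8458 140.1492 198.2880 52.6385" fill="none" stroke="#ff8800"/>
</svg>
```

1 u = 1 mm; y_m = 199.7322 − y.

[1] `<path>` regular polygon, #ff8800→score S389 F1475: (206.6554,130.0066) → (218.9635,88.8102) → (198.5363,50.9767) → (157.3399,38.6686) → (119.5064,59.0958) → (107.1983,100.2922) → (127.6255,138.1257) → (168.8219,150.4338) → (206.6554,130.0066) (closed)

[2] `<polyline>` open polyline, #ff8800→score S389 F1475: (92.7774,102.1600) → (92.8990,47.0747) → (65.9427,169.5079)

[3] `<path>` open polyline, #ff00ff→engrave S354 F3683: (26.9179,48.5936) → (63.1681,87.8209) → (201.1603,128.7497) → (191.4298,174.7755) → (51.1821,192.1809) → (154.3777,137.4939)

[4] `<path>` quadratic bezier, #ff8800→score S389 F1475: (90.7333,19.8423) → (116.1915,37.6494) → (139.6761,59.2781) → (161.1870,84.7283) → (180.7243,114.0002) → (198.2880,147.0937)

(Gcodetools for Inkscape — laser output)
G21
G90
G0 X206.6554 Y130.0066
M4 S389
G01 X218.9635 Y88.8102 F1475
G01 X198.5363 Y50.9767
G01 X157.3399 Y38.6686
G01 X119.5064 Y59.0958
G01 X107.1983 Y100.2922
G01 X127.6255 Y138.1257
G01 X168.8219 Y150.4338
G01 X206.6554 Y130.0066
M5
G0 X92.7774 Y102.1600
M4 S389
G01 X92.8990 Y47.0747 F1475
G01 X65.9427 Y169.5079
M5
G0 X26.9179 Y48.5936
M4 S354
G01 X63.1681 Y87.8209 F3683
G01 X201.1603 Y128.7497
G01 X191.4298 Y174.7755
G01 X51.1821 Y192.1809
G01 X154.3777 Y137.4939
M5
G0 X90.7333 Y19.8423
M4 S389
G01 X116.1915 Y37.6494 F1475
G01 X139.6761 Y59.2781
G01 X161.1870 Y84.7283
G01 X180.7243 Y114.0002
G01 X198.2880 Y147.0937
M5
G0 X0.0000 Y0.0000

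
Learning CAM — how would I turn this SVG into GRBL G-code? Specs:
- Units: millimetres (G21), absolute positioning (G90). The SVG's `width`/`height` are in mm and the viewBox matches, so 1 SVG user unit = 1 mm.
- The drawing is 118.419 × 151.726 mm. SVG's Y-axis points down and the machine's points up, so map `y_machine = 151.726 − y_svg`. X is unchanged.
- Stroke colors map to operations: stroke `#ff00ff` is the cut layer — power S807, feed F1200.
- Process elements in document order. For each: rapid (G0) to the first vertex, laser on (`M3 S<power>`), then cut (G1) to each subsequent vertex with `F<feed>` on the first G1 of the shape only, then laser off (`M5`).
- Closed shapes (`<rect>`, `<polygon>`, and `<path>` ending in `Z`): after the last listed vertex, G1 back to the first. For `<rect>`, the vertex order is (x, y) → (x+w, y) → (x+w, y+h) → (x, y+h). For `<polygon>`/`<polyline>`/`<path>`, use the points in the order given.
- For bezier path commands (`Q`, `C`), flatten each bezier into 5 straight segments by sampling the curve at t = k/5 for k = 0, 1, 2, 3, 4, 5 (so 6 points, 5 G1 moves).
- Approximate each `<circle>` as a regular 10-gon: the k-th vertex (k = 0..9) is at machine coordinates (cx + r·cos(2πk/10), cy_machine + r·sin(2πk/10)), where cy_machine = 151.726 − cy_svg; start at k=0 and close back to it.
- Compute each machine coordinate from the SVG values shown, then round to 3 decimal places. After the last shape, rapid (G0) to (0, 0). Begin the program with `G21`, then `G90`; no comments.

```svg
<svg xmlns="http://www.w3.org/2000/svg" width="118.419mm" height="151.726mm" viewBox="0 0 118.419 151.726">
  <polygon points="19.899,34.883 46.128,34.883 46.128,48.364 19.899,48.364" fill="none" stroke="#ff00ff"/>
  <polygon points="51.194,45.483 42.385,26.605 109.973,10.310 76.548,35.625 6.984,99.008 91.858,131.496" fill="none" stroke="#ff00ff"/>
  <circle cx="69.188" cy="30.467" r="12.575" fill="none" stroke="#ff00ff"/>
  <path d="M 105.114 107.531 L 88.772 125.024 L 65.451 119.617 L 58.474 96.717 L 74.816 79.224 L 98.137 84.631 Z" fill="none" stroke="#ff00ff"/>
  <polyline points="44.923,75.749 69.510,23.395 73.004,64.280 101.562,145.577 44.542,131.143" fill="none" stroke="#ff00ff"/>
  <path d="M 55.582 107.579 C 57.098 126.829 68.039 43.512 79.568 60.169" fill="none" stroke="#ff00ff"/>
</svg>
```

viewBox `0 0 118.419 151.726` with mm width/height → 1 unit = 1 mm. Flip: y_m = 151.726 − y_svg.

**Shape 1** — `<polygon>` rectangle, stroke `#ff00ff` → cut (S807, F1200). Machine vertices: (19.899,116.843) → (46.128,116.843) → (46.128,103.362) → (19.899,103.362) → (19.899,116.843). Closed: final G1 returns to the first vertex.

**Shape 2** — `<polygon>` closed polygon, stroke `#ff00ff` → cut (S807, F1200). Machine vertices: (51.194,106.243) → (42.385,125.121) → (109.973,141.416) → (76.548,116.101) → (6.984,52.718) → (91.858,20.230) → (51.194,106.243). Closed: final G1 returns to the first vertex.

**Shape 3** — `<circle>` circle, stroke `#ff00ff` → cut (S807, F1200). Machine vertices: (81.763,121.259) → (79.361,128.650) → (73.074,133.219) → (65.302,133.219) → (59.015,128.650) → (56.613,121.259) → (59.015,113.868) → (65.302,109.299) → (73.074,109.299) → (79.361,113.868) → (81.763,121.259). Closed: final G1 returns to the first vertex.

**Shape 4** — `<path>` regular polygon, stroke `#ff00ff` → cut (S807, F1200). Machine vertices: (105.114,44.195) → (88.772,26.702) → (65.451,32.109) → (58.474,55.009) → (74.816,72.502) → (98.137,67.095) → (105.114,44.195). Closed: final G1 returns to the first vertex.

**Shape 5** — `<polyline>` open polyline, stroke `#ff00ff` → cut (S807, F1200). Machine vertices: (44.923,75.977) → (69.510,128.331) → (73.004,87.446) → (101.562,6.149) → (44.542,20.583). Open path.

**Shape 6** — `<path>` cubic bezier, stroke `#ff00ff` → cut (S807, F1200). Control points (SVG): P0=(55.582,107.579), P1=(57.098,126.829), P2=(68.039,43.512), P3=(79.568,60.169); sampled at t=k/5. Machine vertices: (55.582,44.147) → (57.552,43.285) → (61.360,57.317) → (66.581,76.521) → (72.792,91.175) → (79.568,91.557). Open path.

G21
G90
G0 X19.899 Y116.843
M3 S807
G1 X46.128 Y116.843 F1200
G1 X46.128 Y103.362
G1 X19.899 Y103.362
G1 X19.899 Y116.843
M5
G0 X51.194 Y106.243
M3 S807
G1 X42.385 Y125.121 F1200
G1 X109.973 Y141.416
G1 X76.548 Y116.101
G1 X6.984 Y52.718
G1 X91.858 Y20.230
G1 X51.194 Y106.243
M5
G0 X81.763 Y121.259
M3 S807
G1 X79.361 Y128.650 F1200
G1 X73.074 Y133.219
G1 X65.302 Y133.219
G1 X59.015 Y128.650
G1 X56.613 Y121.259
G1 X59.015 Y113.868
G1 X65.302 Y109.299
G1 X73.074 Y109.299
G1 X79.361 Y113.868
G1 X81.763 Y121.259
M5
G0 X105.114 Y44.195
M3 S807
G1 X88.772 Y26.702 F1200
G1 X65.451 Y32.109
G1 X58.474 Y55.009
G1 X74.816 Y72.502
G1 X98.137 Y67.095
G1 X105.114 Y44.195
M5
G0 X44.923 Y75.977
M3 S807
G1 X69.510 Y128.331 F1200
G1 X73.004 Y87.446
G1 X101.562 Y6.149
G1 X44.542 Y20.583
M5
G0 X55.582 Y44.147
M3 S807
G1 X57.552 Y43.285 F1200
G1 X61.360 Y57.317
G1 X66.581 Y76.521
G1 X72.792 Y91.175
G1 X79.568 Y91.557
M5
G0 X0.000 Y0.000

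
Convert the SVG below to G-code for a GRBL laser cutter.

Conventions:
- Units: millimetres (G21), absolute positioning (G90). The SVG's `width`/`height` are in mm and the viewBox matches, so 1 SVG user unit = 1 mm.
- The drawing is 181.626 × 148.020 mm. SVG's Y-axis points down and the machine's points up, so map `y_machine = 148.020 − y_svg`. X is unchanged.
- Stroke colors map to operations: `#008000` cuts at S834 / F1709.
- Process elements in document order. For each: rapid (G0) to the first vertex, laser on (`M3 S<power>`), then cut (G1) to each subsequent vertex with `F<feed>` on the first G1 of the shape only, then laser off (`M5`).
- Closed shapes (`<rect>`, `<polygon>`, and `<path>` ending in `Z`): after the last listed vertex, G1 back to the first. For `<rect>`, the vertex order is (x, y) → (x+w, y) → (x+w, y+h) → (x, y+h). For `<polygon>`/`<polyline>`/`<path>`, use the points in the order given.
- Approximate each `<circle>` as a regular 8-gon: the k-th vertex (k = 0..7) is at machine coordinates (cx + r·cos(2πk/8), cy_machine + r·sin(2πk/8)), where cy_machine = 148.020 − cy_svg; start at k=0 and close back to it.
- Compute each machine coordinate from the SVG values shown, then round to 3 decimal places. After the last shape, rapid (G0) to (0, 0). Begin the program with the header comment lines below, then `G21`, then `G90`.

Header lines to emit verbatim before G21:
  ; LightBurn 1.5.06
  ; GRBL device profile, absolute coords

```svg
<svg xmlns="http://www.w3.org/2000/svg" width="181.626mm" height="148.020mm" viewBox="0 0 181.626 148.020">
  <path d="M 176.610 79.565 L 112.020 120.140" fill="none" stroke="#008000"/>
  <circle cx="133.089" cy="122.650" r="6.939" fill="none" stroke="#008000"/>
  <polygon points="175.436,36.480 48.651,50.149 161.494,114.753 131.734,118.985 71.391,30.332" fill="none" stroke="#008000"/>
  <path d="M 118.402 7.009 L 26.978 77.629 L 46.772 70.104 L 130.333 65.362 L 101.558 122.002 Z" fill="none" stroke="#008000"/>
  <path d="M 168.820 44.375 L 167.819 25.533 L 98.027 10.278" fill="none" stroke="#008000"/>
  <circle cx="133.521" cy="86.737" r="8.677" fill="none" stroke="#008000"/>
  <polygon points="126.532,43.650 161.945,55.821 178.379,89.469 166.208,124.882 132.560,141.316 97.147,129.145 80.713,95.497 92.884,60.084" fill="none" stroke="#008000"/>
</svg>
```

; LightBurn 1.5.06
; GRBL device profile, absolute coords
G21
G90
G0 X176.610 Y68.455
M3 S834
G1 X112.020 Y27.880 F1709
M5
G0 X140.028 Y25.370
M3 S834
G1 X137.996 Y30.277 F1709
G1 X133.089 Y32.309
G1 X128.182 Y30.277
G1 X126.150 Y25.370
G1 X128.182 Y20.463
G1 X133.089 Y18.431
G1 X137.996 Y20.463
G1 X140.028 Y25.370
M5
G0 X175.436 Y111.540
M3 S834
G1 X48.651 Y97.871 F1709
G1 X161.494 Y33.267
G1 X131.734 Y29.035
G1 X71.391 Y117.688
G1 X175.436 Y111.540
M5
G0 X118.402 Y141.011
M3 S834
G1 X26.978 Y70.391 F1709
G1 X46.772 Y77.916
G1 X130.333 Y82.658
G1 X101.558 Y26.018
G1 X118.402 Y141.011
M5
G0 X168.820 Y103.645
M3 S834
G1 X167.819 Y122.487 F1709
G1 X98.027 Y137.742
M5
G0 X142.198 Y61.283
M3 S834
G1 X139.657 Y67.419 F1709
G1 X133.521 Y69.960
G1 X127.385 Y67.419
G1 X124.844 Y61.283
G1 X127.385 Y55.147
G1 X133.521 Y52.606
G1 X139.657 Y55.147
G1 X142.198 Y61.283
M5
G0 X126.532 Y104.370
M3 S834
G1 X161.945 Y92.199 F1709
G1 X178.379 Y58.551
G1 X166.208 Y23.138
G1 X132.560 Y6.704
G1 X97.147 Y18.875
G1 X80.713 Y52.523
G1 X92.884 Y87.936
G1 X126.532 Y104.370
M5
G0 X0.000 Y0.000

1 u = 1 mm; y_m = 148.020 − y.

[1] `<path>` line segment, #008000→cut S834 F1709: (176.610,68.455) → (112.020,27.880)

[2] `<circle>` circle, #008000→cut S834 F1709: (140.028,25.370) → (137.996,30.277) → (133.089,32.309) → (128.182,30.277) → (126.150,25.370) → (128.182,20.463) → (133.089,18.431) → (137.996,20.463) → (140.028,25.370) (closed)

[3] `<polygon>` closed polygon, #008000→cut S834 F1709: (175.436,111.540) → (48.651,97.871) → (161.494,33.267) → (131.734,29.035) → (71.391,117.688) → (175.436,111.540) (closed)

[4] `<path>` closed polygon, #008000→cut S834 F1709: (118.402,141.011) → (26.978,70.391) → (46.772,77.916) → (130.333,82.658) → (101.558,26.018) → (118.402,141.011) (closed)

[5] `<path>` open polyline, #008000→cut S834 F1709: (168.820,103.645) → (167.819,122.487) → (98.027,137.742)

[6] `<circle>` circle, #008000→cut S834 F1709: (142.198,61.283) → (139.657,67.419) → (133.521,69.960) → (127.385,67.419) → (124.844,61.283) → (127.385,55.147) → (133.521,52.606) → (139.657,55.147) → (142.198,61.283) (closed)

[7] `<polygon>` regular polygon, #008000→cut S834 F1709: (126.532,104.370) → (161.945,92.199) → (178.379,58.551) → (166.208,23.138) → (132.560,6.704) → (97.147,18.875) → (80.713,52.523) → (92.884,87.936) → (126.532,104.370) (closed)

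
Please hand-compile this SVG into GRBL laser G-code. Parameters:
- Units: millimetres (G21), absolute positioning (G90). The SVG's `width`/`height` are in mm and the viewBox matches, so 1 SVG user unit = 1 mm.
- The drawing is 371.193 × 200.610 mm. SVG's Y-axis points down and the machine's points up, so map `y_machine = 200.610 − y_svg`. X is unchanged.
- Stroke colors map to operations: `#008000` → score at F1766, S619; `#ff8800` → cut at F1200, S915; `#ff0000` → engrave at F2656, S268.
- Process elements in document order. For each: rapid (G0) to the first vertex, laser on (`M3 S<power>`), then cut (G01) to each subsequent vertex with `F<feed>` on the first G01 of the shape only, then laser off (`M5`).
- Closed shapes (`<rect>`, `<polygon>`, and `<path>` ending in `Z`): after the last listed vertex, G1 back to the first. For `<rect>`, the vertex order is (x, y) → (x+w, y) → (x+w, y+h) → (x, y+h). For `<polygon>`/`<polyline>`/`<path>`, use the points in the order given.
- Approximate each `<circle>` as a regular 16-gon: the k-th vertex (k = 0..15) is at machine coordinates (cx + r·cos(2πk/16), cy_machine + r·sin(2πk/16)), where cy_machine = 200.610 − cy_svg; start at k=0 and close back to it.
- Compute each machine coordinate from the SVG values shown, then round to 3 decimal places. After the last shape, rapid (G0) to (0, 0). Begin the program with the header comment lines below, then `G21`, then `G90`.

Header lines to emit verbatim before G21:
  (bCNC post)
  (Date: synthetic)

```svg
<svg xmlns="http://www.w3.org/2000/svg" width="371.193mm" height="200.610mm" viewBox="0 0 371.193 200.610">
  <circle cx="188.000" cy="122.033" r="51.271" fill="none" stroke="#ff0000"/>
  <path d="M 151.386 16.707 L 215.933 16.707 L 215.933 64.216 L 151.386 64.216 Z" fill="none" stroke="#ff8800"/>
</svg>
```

(bCNC post)
(Date: synthetic)
G21
G90
G0 X239.271 Y78.577
M3 S268
G01 X235.368 Y98.198 F2656
G01 X224.254 Y114.831
G01 X207.621 Y125.945
G01 X188.000 Y129.848
G01 X168.379 Y125.945
G01 X151.746 Y114.831
G01 X140.632 Y98.198
G01 X136.729 Y78.577
G01 X140.632 Y58.956
G01 X151.746 Y42.323
G01 X168.379 Y31.209
G01 X188.000 Y27.306
G01 X207.621 Y31.209
G01 X224.254 Y42.323
G01 X235.368 Y58.956
G01 X239.271 Y78.577
M5
G0 X151.386 Y183.903
M3 S915
G01 X215.933 Y183.903 F1200
G01 X215.933 Y136.394
G01 X151.386 Y136.394
G01 X151.386 Y183.903
M5
G0 X0.000 Y0.000

viewBox `0 0 371.193 200.610` with mm width/height → 1 unit = 1 mm. Flip: y_m = 200.610 − y_svg.

**Shape 1** — `<circle>` circle, stroke `#ff0000` → engrave (S268, F2656). Machine vertices: (239.271,78.577) → (235.368,98.198) → (224.254,114.831) → (207.621,125.945) → (188.000,129.848) → (168.379,125.945) → (151.746,114.831) → (140.632,98.198) → (136.729,78.577) → (140.632,58.956) → (151.746,42.323) → (168.379,31.209) → (188.000,27.306) → (207.621,31.209) → (224.254,42.323) → (235.368,58.956) → (239.271,78.577). Closed: final G1 returns to the first vertex.

**Shape 2** — `<path>` rectangle, stroke `#ff8800` → cut (S915, F1200). Machine vertices: (151.386,183.903) → (215.933,183.903) → (215.933,136.394) → (151.386,136.394) → (151.386,183.903). Closed: final G1 returns to the first vertex.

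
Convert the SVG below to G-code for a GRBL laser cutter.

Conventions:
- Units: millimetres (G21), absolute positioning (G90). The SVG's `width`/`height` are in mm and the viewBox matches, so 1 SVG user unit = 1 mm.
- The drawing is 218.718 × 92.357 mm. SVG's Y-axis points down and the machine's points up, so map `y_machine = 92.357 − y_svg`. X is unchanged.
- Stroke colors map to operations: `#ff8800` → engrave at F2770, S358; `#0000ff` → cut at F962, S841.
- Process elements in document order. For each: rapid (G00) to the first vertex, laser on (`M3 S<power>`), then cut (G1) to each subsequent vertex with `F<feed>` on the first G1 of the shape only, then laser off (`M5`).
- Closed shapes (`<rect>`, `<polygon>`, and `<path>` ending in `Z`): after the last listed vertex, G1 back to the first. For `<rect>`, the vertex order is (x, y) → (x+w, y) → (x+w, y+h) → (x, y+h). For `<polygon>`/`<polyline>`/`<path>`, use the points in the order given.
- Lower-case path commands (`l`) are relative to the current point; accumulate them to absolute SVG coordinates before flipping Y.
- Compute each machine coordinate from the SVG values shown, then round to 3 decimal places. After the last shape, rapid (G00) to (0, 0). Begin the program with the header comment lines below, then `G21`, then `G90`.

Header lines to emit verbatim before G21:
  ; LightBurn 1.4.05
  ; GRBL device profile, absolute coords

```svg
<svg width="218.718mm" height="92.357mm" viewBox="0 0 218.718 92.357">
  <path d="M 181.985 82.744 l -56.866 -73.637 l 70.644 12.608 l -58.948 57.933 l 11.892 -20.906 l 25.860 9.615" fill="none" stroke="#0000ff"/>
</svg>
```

viewBox `0 0 218.718 92.357` with mm width/height → 1 unit = 1 mm. Flip: y_m = 92.357 − y_svg.

**Shape 1** — `<path>` open polyline, stroke `#0000ff` → cut (S841, F962). Machine vertices: (181.985,9.613) → (125.119,83.250) → (195.763,70.642) → (136.815,12.709) → (148.707,33.615) → (174.567,24.000). Open path.

; LightBurn 1.4.05
; GRBL device profile, absolute coords
G21
G90
G00 X181.985 Y9.613
M3 S841
G1 X125.119 Y83.250 F962
G1 X195.763 Y70.642
G1 X136.815 Y12.709
G1 X148.707 Y33.615
G1 X174.567 Y24.000
M5
G00 X0.000 Y0.000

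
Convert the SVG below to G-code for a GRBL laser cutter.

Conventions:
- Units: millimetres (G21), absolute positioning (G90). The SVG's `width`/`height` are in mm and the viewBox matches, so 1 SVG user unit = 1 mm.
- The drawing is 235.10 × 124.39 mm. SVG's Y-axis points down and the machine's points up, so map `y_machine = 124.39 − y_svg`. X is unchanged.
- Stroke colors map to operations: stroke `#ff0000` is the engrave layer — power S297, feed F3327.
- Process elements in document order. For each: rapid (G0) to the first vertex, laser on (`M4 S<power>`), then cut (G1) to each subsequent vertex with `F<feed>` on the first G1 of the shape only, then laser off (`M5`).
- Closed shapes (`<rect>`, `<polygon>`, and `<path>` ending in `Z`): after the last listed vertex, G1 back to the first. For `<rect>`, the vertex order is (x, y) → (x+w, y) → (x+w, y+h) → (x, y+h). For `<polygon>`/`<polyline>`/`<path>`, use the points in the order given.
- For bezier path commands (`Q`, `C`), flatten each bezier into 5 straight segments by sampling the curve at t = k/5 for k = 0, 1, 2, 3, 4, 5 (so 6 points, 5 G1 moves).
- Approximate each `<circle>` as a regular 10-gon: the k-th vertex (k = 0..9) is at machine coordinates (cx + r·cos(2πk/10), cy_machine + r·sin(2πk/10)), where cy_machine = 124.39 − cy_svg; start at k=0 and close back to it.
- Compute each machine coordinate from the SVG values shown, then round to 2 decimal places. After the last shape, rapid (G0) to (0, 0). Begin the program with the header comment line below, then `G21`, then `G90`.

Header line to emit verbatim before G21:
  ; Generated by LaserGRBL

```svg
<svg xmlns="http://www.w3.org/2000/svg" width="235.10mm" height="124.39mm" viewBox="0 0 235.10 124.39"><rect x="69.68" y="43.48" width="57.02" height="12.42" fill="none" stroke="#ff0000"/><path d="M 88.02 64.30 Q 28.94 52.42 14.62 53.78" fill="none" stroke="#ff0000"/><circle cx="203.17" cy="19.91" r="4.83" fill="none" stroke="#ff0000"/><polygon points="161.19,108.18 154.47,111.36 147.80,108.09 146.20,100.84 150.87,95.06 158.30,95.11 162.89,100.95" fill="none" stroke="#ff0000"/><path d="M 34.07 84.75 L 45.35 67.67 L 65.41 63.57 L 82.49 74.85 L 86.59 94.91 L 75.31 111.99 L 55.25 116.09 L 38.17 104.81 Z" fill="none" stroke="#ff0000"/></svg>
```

Since the viewBox matches the mm dimensions, user units are millimetres directly. The only transform is the Y-flip y_m = 124.39 − y_svg.

Shape 1 is a rectangle drawn with `<rect>`. Its stroke #ff0000 means engrave at S297, F3327. After flipping Y the toolpath is (69.68,80.91) → (126.70,80.91) → (126.70,68.49) → (69.68,68.49) → (69.68,80.91), returning to the start.

Shape 2 is a quadratic bezier drawn with `<path>`. Its stroke #ff0000 means engrave at S297, F3327. After flipping Y the toolpath is (88.02,60.09) → (66.18,64.31) → (47.92,67.48) → (33.24,69.58) → (22.14,70.62) → (14.62,70.61).

Shape 3 is a circle drawn with `<circle>`. Its stroke #ff0000 means engrave at S297, F3327. After flipping Y the toolpath is (208.00,104.48) → (207.08,107.32) → (204.66,109.07) → (201.68,109.07) → (199.26,107.32) → (198.34,104.48) → (199.26,101.64) → (201.68,99.89) → (204.66,99.89) → (207.08,101.64) → (208.00,104.48), returning to the start.

Shape 4 is a regular polygon drawn with `<polygon>`. Its stroke #ff0000 means engrave at S297, F3327. After flipping Y the toolpath is (161.19,16.21) → (154.47,13.03) → (147.80,16.30) → (146.20,23.55) → (150.87,29.33) → (158.30,29.28) → (162.89,23.44) → (161.19,16.21), returning to the start.

Shape 5 is a regular polygon drawn with `<path>`. Its stroke #ff0000 means engrave at S297, F3327. After flipping Y the toolpath is (34.07,39.64) → (45.35,56.72) → (65.41,60.82) → (82.49,49.54) → (86.59,29.48) → (75.31,12.40) → (55.25,8.30) → (38.17,19.58) → (34.07,39.64), returning to the start.

; Generated by LaserGRBL
G21
G90
G0 X69.68 Y80.91
M4 S297
G1 X126.70 Y80.91 F3327
G1 X126.70 Y68.49
G1 X69.68 Y68.49
G1 X69.68 Y80.91
M5
G0 X88.02 Y60.09
M4 S297
G1 X66.18 Y64.31 F3327
G1 X47.92 Y67.48
G1 X33.24 Y69.58
G1 X22.14 Y70.62
G1 X14.62 Y70.61
M5
G0 X208.00 Y104.48
M4 S297
G1 X207.08 Y107.32 F3327
G1 X204.66 Y109.07
G1 X201.68 Y109.07
G1 X199.26 Y107.32
G1 X198.34 Y104.48
G1 X199.26 Y101.64
G1 X201.68 Y99.89
G1 X204.66 Y99.89
G1 X207.08 Y101.64
G1 X208.00 Y104.48
M5
G0 X161.19 Y16.21
M4 S297
G1 X154.47 Y13.03 F3327
G1 X147.80 Y16.30
G1 X146.20 Y23.55
G1 X150.87 Y29.33
G1 X158.30 Y29.28
G1 X162.89 Y23.44
G1 X161.19 Y16.21
M5
G0 X34.07 Y39.64
M4 S297
G1 X45.35 Y56.72 F3327
G1 X65.41 Y60.82
G1 X82.49 Y49.54
G1 X86.59 Y29.48
G1 X75.31 Y12.40
G1 X55.25 Y8.30
G1 X38.17 Y19.58
G1 X34.07 Y39.64
M5
G0 X0.00 Y0.00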